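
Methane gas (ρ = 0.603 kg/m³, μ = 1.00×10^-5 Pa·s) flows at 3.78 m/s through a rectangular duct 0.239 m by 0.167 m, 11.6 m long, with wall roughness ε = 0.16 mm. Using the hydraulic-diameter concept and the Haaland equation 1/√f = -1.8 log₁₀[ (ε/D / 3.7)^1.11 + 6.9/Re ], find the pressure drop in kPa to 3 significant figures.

Hydraulic diameter D_h = 4A/P = 4·(0.239·0.167)/(2·(0.239+0.167)) = 0.1597/0.812 = 0.1966 m.
Re = ρVD_h/μ = 0.603·3.78·0.1966/1e-05 = 4.482e+04.
ε/D_h = 0.00016/0.1966 = 0.000814; Haaland gives 1/√f = -1.8 log₁₀[8.71e-05+0.000154] = 6.512, so f = 0.02358.
ΔP = f(L/D_h)(ρV²/2) = 0.02358·11.6/0.1966·4.308 = 5.993 Pa.
ΔP = 0.00599 kPa.

ΔP ≈ 0.00599 kPa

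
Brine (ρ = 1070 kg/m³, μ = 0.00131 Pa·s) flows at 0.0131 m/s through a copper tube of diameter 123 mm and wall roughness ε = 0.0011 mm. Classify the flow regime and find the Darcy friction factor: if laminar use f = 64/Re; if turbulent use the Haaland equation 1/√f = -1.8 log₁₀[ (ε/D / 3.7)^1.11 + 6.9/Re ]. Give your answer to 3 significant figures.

Re = ρVD/μ = 1070·0.0131·0.123/0.00131 = 1316.
Re < 2300 → laminar, so f = 64/Re = 0.04863 (roughness is irrelevant in laminar flow).

f ≈ 0.0486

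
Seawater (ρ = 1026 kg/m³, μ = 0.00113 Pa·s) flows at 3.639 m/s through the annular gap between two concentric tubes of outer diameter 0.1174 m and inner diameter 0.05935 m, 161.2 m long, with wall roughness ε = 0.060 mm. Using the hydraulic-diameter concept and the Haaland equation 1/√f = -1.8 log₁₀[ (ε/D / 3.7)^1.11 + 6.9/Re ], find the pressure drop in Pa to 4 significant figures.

Hydraulic diameter D_h = 4A/P = D_o - D_i = 0.1174 - 0.05935 = 0.05805 m.
Re = ρVD_h/μ = 1026·3.639·0.05805/0.00113 = 1.918e+05.
ε/D_h = 6e-05/0.05805 = 0.00103; Haaland gives 1/√f = -1.8 log₁₀[0.000114+3.6e-05] = 6.885, so f = 0.02109.
ΔP = f(L/D_h)(ρV²/2) = 0.02109·161.2/0.05805·6793 = 3.979e+05 Pa.

ΔP ≈ 397900 Pa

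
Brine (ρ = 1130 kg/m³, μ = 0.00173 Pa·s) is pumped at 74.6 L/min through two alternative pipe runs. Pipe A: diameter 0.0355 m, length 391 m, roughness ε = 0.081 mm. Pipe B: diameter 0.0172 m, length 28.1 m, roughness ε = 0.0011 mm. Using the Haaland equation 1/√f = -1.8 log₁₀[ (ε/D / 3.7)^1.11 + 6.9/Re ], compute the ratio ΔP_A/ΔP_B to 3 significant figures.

ΔP_A/ΔP_B ≈ 0.527

Pipe A: V = Q/A = 0.001243/0.0009898 = 1.256 m/s; Re = 2.913e+04; ε/D = 0.00228; Haaland → f = 0.02848; ΔP_A = f(L/D)(ρV²/2) = 2.796e+05 Pa.
Pipe B: V = Q/A = 0.001243/0.0002324 = 5.351 m/s; Re = 6.012e+04; ε/D = 6.4e-05; Haaland → f = 0.02008; ΔP_B = f(L/D)(ρV²/2) = 5.306e+05 Pa.
ΔP_A/ΔP_B = 2.796e+05/5.306e+05 = 0.527.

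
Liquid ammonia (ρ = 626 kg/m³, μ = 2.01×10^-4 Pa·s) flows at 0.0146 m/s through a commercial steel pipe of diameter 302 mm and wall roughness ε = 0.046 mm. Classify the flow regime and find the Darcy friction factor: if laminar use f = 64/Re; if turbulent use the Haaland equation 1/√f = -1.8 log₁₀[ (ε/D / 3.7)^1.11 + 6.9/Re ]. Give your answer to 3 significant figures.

f ≈ 0.0286

Re = ρVD/μ = 626·0.0146·0.302/0.000201 = 1.373e+04.
Re > 4000 → turbulent. ε/D = 4.6e-05/0.302 = 0.000152; Haaland: 1/√f = -1.8 log₁₀[1.36e-05 + 0.000502] = 5.917, so f = 0.02856.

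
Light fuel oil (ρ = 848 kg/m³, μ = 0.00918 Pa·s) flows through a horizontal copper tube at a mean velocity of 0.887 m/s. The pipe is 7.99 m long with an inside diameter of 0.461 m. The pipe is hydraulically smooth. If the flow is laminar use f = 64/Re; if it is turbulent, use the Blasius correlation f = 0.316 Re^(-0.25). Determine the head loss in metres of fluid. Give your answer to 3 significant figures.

h_f ≈ 0.0158 m

Reynolds number Re = ρVD/μ = 848 · 0.887 · 0.461 / 0.00918 = 3.777e+04.
Re > 4000 → turbulent. Smooth-pipe (Blasius): f = 0.316 Re^(-0.25) = 0.316/(3.777e+04)^0.25 = 0.02267.
Darcy-Weisbach: ΔP = f(L/D)(ρV²/2) = 0.02267·(7.99/0.461)·(848·0.887²/2) = 0.02267·17.33·333.6 = 131.1 Pa.
Head loss h_f = ΔP/(ρg) = 131.1/(848·9.81) = 0.0158 m.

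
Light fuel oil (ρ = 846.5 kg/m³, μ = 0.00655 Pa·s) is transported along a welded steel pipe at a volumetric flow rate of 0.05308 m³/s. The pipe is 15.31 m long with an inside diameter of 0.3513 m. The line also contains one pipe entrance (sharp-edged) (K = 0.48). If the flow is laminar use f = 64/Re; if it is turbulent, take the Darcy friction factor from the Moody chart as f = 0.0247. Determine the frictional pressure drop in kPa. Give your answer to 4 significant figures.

Cross-sectional area A = πD²/4 = π(0.3513)²/4 = 0.09693 m²; mean velocity V = Q/A = 0.05308/0.09693 = 0.5476 m/s.
Reynolds number Re = ρVD/μ = 846.5 · 0.5476 · 0.3513 / 0.00655 = 2.486e+04.
Re > 4000 → turbulent; use the Moody-chart value f = 0.0247.
Total minor-loss coefficient ΣK = 1·0.48 = 0.48.
ΔP = [f·L/D + ΣK]·(ρV²/2) = [0.0247·15.31/0.3513 + 0.48]·(846.5·0.5476²/2) = [1.076 + 0.48]·126.9 = 197.6 Pa.
ΔP = 197.6 Pa = 0.1976 kPa.

ΔP ≈ 0.1976 kPa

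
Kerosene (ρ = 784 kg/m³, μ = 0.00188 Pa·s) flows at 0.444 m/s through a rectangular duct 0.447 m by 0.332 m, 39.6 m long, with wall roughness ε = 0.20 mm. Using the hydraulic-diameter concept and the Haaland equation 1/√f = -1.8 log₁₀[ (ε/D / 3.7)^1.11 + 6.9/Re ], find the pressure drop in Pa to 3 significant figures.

ΔP ≈ 170 Pa

Hydraulic diameter D_h = 4A/P = 4·(0.447·0.332)/(2·(0.447+0.332)) = 0.5936/1.558 = 0.381 m.
Re = ρVD_h/μ = 784·0.444·0.381/0.00188 = 7.055e+04.
ε/D_h = 0.0002/0.381 = 0.000525; Haaland gives 1/√f = -1.8 log₁₀[5.35e-05+9.78e-05] = 6.876, so f = 0.02115.
ΔP = f(L/D_h)(ρV²/2) = 0.02115·39.6/0.381·77.28 = 169.9 Pa.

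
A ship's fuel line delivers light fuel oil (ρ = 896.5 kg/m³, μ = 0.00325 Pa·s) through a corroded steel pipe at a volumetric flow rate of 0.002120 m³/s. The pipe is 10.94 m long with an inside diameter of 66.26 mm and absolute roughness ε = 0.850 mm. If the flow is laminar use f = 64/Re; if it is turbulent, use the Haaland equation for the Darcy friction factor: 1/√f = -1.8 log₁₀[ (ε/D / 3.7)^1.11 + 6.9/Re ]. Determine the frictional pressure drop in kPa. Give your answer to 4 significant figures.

Cross-sectional area A = πD²/4 = π(0.06626)²/4 = 0.003448 m²; mean velocity V = Q/A = 0.00212/0.003448 = 0.6148 m/s.
Reynolds number Re = ρVD/μ = 896.5 · 0.6148 · 0.06626 / 0.00325 = 1.124e+04.
Re > 4000 → turbulent. Relative roughness ε/D = 0.00085/0.06626 = 0.0128. Haaland: 1/√f = -1.8 log₁₀[(0.0128/3.7)^1.11 + 6.9/1.124e+04] = -1.8 log₁₀[0.00186 + 0.000614] = 4.692, so f = 0.04542.
Darcy-Weisbach: ΔP = f(L/D)(ρV²/2) = 0.04542·(10.94/0.06626)·(896.5·0.6148²/2) = 0.04542·165.1·169.4 = 1271 Pa.
ΔP = 1271 Pa = 1.271 kPa.

ΔP ≈ 1.271 kPa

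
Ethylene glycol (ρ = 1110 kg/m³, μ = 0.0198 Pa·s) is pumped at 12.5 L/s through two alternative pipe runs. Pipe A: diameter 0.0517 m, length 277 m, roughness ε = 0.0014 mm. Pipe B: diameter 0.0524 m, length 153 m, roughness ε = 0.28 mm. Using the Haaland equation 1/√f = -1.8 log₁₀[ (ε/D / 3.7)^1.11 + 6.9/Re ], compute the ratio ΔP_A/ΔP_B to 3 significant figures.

ΔP_A/ΔP_B ≈ 1.47

Pipe A: V = Q/A = 0.0125/0.002099 = 5.954 m/s; Re = 1.726e+04; ε/D = 2.71e-05; Haaland → f = 0.02676; ΔP_A = f(L/D)(ρV²/2) = 2.822e+06 Pa.
Pipe B: V = Q/A = 0.0125/0.002157 = 5.796 m/s; Re = 1.703e+04; ε/D = 0.00534; Haaland → f = 0.03534; ΔP_B = f(L/D)(ρV²/2) = 1.924e+06 Pa.
ΔP_A/ΔP_B = 2.822e+06/1.924e+06 = 1.47.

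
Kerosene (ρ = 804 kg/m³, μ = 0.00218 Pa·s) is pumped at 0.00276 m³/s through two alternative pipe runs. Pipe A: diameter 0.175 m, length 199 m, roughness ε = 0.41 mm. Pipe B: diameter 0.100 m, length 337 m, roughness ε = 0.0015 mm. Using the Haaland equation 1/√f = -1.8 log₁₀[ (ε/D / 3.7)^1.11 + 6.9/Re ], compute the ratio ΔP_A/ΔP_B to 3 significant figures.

ΔP_A/ΔP_B ≈ 0.0453

Pipe A: V = Q/A = 0.00276/0.02405 = 0.1147 m/s; Re = 7406; ε/D = 0.00234; Haaland → f = 0.0363; ΔP_A = f(L/D)(ρV²/2) = 218.5 Pa.
Pipe B: V = Q/A = 0.00276/0.007854 = 0.3514 m/s; Re = 1.296e+04; ε/D = 1.5e-05; Haaland → f = 0.02881; ΔP_B = f(L/D)(ρV²/2) = 4820 Pa.
ΔP_A/ΔP_B = 218.5/4820 = 0.0453.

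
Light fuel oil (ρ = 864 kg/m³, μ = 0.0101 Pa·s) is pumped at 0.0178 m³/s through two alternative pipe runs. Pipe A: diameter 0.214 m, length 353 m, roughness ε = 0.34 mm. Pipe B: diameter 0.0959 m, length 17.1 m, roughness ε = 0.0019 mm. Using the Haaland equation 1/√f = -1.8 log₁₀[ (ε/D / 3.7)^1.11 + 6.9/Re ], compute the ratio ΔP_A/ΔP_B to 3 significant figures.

ΔP_A/ΔP_B ≈ 0.490

Pipe A: V = Q/A = 0.0178/0.03597 = 0.4949 m/s; Re = 9060; ε/D = 0.00159; Haaland → f = 0.03373; ΔP_A = f(L/D)(ρV²/2) = 5887 Pa.
Pipe B: V = Q/A = 0.0178/0.007223 = 2.464 m/s; Re = 2.022e+04; ε/D = 1.98e-05; Haaland → f = 0.02571; ΔP_B = f(L/D)(ρV²/2) = 1.202e+04 Pa.
ΔP_A/ΔP_B = 5887/1.202e+04 = 0.490.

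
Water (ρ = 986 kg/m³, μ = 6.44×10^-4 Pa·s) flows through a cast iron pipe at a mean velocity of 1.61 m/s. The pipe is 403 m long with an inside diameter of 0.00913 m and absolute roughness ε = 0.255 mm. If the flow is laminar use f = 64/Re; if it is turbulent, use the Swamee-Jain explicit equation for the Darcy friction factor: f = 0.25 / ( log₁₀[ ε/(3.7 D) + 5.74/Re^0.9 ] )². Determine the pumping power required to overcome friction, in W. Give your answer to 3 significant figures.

Reynolds number Re = ρVD/μ = 986 · 1.61 · 0.00913 / 0.000644 = 2.251e+04.
Re > 4000 → turbulent. Relative roughness ε/D = 0.000255/0.00913 = 0.0279. Swamee-Jain: f = 0.25/(log₁₀[0.0279/3.7 + 5.74/2.251e+04^0.9])² = 0.25/(log₁₀[0.00755 + 0.000695])² = 0.25/(-2.084)² = 0.05757.
Darcy-Weisbach: ΔP = f(L/D)(ρV²/2) = 0.05757·(403/0.00913)·(986·1.61²/2) = 0.05757·4.414e+04·1278 = 3.247e+06 Pa.
Q = V·A = 1.61·6.547e-05 = 0.0001054 m³/s.
Pumping power P = QΔP = 0.0001054·3.247e+06 = 342.3 W = 342 W.

P ≈ 342 W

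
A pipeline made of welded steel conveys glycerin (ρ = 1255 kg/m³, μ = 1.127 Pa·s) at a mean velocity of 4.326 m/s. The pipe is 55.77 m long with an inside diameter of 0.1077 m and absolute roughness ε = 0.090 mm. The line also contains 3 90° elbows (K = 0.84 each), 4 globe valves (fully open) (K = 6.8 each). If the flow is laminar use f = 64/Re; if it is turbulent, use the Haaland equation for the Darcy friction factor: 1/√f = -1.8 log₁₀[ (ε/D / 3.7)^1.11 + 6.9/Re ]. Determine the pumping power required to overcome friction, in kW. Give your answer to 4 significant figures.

Reynolds number Re = ρVD/μ = 1255 · 4.326 · 0.1077 / 1.13 = 518.8.
Re < 2300 → laminar flow, so f = 64/Re = 64/518.8 = 0.1234 (the turbulent correlation is not needed).
Total minor-loss coefficient ΣK = 3·0.84 + 4·6.8 = 29.7.
ΔP = [f·L/D + ΣK]·(ρV²/2) = [0.1234·55.77/0.1077 + 29.7]·(1255·4.326²/2) = [63.88 + 29.7]·1.174e+04 = 1.099e+06 Pa.
Q = V·A = 4.326·0.00911 = 0.03941 m³/s.
Pumping power P = QΔP = 0.03941·1.099e+06 = 43317 W = 43.32 kW.

P ≈ 43.32 kW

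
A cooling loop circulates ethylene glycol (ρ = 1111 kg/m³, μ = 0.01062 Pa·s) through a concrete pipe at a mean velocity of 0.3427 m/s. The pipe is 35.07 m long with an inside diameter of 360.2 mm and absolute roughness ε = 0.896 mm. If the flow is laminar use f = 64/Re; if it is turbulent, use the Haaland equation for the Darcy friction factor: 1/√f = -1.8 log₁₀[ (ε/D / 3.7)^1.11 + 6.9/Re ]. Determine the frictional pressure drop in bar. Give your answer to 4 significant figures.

Reynolds number Re = ρVD/μ = 1111 · 0.3427 · 0.3602 / 0.0106 = 1.291e+04.
Re > 4000 → turbulent. Relative roughness ε/D = 0.000896/0.3602 = 0.00249. Haaland: 1/√f = -1.8 log₁₀[(0.00249/3.7)^1.11 + 6.9/1.291e+04] = -1.8 log₁₀[0.000301 + 0.000534] = 5.541, so f = 0.03257.
Darcy-Weisbach: ΔP = f(L/D)(ρV²/2) = 0.03257·(35.07/0.3602)·(1111·0.3427²/2) = 0.03257·97.36·65.24 = 206.9 Pa.
ΔP = 206.9 Pa = 0.002069 bar.

ΔP ≈ 0.002069 bar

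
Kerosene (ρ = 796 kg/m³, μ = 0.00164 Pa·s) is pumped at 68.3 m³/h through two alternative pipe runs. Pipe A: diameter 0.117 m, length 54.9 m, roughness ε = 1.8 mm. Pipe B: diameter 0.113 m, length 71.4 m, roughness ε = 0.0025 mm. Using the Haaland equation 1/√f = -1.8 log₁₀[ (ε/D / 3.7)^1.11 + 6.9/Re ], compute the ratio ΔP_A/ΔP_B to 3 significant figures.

Pipe A: V = Q/A = 0.01897/0.01075 = 1.765 m/s; Re = 1.002e+05; ε/D = 0.0154; Haaland → f = 0.04462; ΔP_A = f(L/D)(ρV²/2) = 2.595e+04 Pa.
Pipe B: V = Q/A = 0.01897/0.01003 = 1.892 m/s; Re = 1.038e+05; ε/D = 2.21e-05; Haaland → f = 0.01778; ΔP_B = f(L/D)(ρV²/2) = 1.6e+04 Pa.
ΔP_A/ΔP_B = 2.595e+04/1.6e+04 = 1.62.

ΔP_A/ΔP_B ≈ 1.62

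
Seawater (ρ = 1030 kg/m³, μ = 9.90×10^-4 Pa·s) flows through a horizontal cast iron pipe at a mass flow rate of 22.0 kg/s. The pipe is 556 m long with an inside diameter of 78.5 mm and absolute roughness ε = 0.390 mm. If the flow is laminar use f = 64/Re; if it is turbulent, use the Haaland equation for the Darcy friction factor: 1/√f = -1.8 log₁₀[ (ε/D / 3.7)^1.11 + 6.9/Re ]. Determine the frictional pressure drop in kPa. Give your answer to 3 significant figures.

A = πD²/4 = π(0.0785)²/4 = 0.00484 m²; mean velocity V = ṁ/(ρA) = 22/(1030 · 0.00484) = 4.413 m/s.
Reynolds number Re = ρVD/μ = 1030 · 4.413 · 0.0785 / 0.00099 = 3.604e+05.
Re > 4000 → turbulent. Relative roughness ε/D = 0.00039/0.0785 = 0.00497. Haaland: 1/√f = -1.8 log₁₀[(0.00497/3.7)^1.11 + 6.9/3.604e+05] = -1.8 log₁₀[0.000649 + 1.91e-05] = 5.716, so f = 0.03061.
Darcy-Weisbach: ΔP = f(L/D)(ρV²/2) = 0.03061·(556/0.0785)·(1030·4.413²/2) = 0.03061·7083·1.003e+04 = 2.175e+06 Pa.
ΔP = 2.175e+06 Pa = 2170 kPa.

ΔP ≈ 2170 kPa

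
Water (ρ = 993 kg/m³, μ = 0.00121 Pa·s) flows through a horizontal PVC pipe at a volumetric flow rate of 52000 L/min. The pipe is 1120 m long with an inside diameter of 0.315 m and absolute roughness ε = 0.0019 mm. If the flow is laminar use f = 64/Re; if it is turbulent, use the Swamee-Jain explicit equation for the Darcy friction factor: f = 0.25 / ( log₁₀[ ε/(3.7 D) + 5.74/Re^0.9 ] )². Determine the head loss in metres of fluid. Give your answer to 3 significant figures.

h_f ≈ 226 m

Q = 52000 L/min = 52000/60000 = 0.8667 m³/s.
Cross-sectional area A = πD²/4 = π(0.315)²/4 = 0.07793 m²; mean velocity V = Q/A = 0.8667/0.07793 = 11.12 m/s.
Reynolds number Re = ρVD/μ = 993 · 11.12 · 0.315 / 0.00121 = 2.875e+06.
Re > 4000 → turbulent. Relative roughness ε/D = 1.9e-06/0.315 = 6.03e-06. Swamee-Jain: f = 0.25/(log₁₀[6.03e-06/3.7 + 5.74/2.875e+06^0.9])² = 0.25/(log₁₀[1.63e-06 + 8.83e-06])² = 0.25/(-4.98)² = 0.01008.
Darcy-Weisbach: ΔP = f(L/D)(ρV²/2) = 0.01008·(1120/0.315)·(993·11.12²/2) = 0.01008·3556·6.14e+04 = 2.201e+06 Pa.
Head loss h_f = ΔP/(ρg) = 2.201e+06/(993·9.81) = 226 m.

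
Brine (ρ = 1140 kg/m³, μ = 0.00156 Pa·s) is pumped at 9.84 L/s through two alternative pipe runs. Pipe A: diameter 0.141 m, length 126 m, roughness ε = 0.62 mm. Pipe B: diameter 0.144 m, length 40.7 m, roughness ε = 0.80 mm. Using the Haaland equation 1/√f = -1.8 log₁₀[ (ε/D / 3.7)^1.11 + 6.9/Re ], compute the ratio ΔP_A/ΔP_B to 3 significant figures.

Pipe A: V = Q/A = 0.00984/0.01561 = 0.6302 m/s; Re = 6.493e+04; ε/D = 0.0044; Haaland → f = 0.03067; ΔP_A = f(L/D)(ρV²/2) = 6205 Pa.
Pipe B: V = Q/A = 0.00984/0.01629 = 0.6042 m/s; Re = 6.358e+04; ε/D = 0.00556; Haaland → f = 0.03266; ΔP_B = f(L/D)(ρV²/2) = 1921 Pa.
ΔP_A/ΔP_B = 6205/1921 = 3.23.

ΔP_A/ΔP_B ≈ 3.23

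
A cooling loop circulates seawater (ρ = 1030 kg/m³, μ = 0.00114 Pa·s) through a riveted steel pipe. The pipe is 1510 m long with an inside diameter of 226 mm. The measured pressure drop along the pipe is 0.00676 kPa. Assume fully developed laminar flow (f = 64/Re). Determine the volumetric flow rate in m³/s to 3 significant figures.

Q ≈ 2.51×10^-4 m³/s

For laminar flow, f = 64/Re with Re = ρVD/μ, so Darcy-Weisbach reduces to ΔP = 32μLV/D². Solving for V: V = ΔP·D²/(32μL) = 6.76·(0.226)²/(32·0.00114·1510) = 0.006268 m/s.
Check: Re = ρVD/μ = 1030·0.006268·0.226/0.00114 = 1280 < 2300, so the laminar assumption holds.
Q = V·A = 0.006268·(π/4·0.226²) = 0.0002514 m³/s = 2.51×10^-4 m³/s.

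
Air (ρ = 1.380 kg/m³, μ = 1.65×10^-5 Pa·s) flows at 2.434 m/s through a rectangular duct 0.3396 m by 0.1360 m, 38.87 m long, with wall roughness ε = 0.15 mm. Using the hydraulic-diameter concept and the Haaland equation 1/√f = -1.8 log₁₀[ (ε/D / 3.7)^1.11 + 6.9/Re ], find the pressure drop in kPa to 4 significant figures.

ΔP ≈ 0.01959 kPa

Hydraulic diameter D_h = 4A/P = 4·(0.3396·0.136)/(2·(0.3396+0.136)) = 0.1847/0.9512 = 0.1942 m.
Re = ρVD_h/μ = 1.38·2.434·0.1942/1.65e-05 = 3.954e+04.
ε/D_h = 0.00015/0.1942 = 0.000772; Haaland gives 1/√f = -1.8 log₁₀[8.22e-05+0.000175] = 6.463, so f = 0.02394.
ΔP = f(L/D_h)(ρV²/2) = 0.02394·38.87/0.1942·4.088 = 19.59 Pa.
ΔP = 0.01959 kPa.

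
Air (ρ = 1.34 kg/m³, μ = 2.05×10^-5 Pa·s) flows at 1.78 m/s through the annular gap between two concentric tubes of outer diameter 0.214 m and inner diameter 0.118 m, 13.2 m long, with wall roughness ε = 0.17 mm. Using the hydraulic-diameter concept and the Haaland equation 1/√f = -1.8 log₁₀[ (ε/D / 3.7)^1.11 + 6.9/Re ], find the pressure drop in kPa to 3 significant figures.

ΔP ≈ 0.00947 kPa

Hydraulic diameter D_h = 4A/P = D_o - D_i = 0.214 - 0.118 = 0.096 m.
Re = ρVD_h/μ = 1.34·1.78·0.096/2.05e-05 = 1.117e+04.
ε/D_h = 0.00017/0.096 = 0.00177; Haaland gives 1/√f = -1.8 log₁₀[0.000206+0.000618] = 5.551, so f = 0.03245.
ΔP = f(L/D_h)(ρV²/2) = 0.03245·13.2/0.096·2.123 = 9.472 Pa.
ΔP = 0.00947 kPa.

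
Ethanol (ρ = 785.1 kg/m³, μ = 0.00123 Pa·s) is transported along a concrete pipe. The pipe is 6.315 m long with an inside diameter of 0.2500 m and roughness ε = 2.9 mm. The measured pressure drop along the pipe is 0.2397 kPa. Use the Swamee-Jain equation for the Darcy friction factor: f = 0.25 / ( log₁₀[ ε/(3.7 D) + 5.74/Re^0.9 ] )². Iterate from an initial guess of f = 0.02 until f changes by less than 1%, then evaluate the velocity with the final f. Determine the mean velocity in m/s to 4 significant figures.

Rearranging Darcy-Weisbach: V = √(2·ΔP·D/(f·L·ρ)). With ε/D = 0.0029/0.25 = 0.0116, iterate starting from f = 0.02:
  f = 0.02 → V = √(2·239.7·0.25/(0.02·6.315·785.1)) = 1.099 m/s; Re = ρVD/μ = 1.754e+05; f → 0.04036
  f = 0.04036 → V = 0.7739 m/s; Re = 1.235e+05; f → 0.04054
Converged (Δf/f < 1%). With the final f = 0.04054: V = √(2·239.7·0.25/(0.04054·6.315·785.1)) = 0.7722 m/s.

V ≈ 0.7722 m/s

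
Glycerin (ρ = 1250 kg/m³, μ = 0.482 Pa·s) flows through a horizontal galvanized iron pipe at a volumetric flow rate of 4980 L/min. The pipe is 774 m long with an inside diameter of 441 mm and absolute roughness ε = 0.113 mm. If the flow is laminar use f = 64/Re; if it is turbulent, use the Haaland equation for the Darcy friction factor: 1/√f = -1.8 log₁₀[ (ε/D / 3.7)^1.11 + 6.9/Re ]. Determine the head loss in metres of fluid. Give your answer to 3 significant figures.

h_f ≈ 2.72 m

Q = 4980 L/min = 4980/60000 = 0.083 m³/s.
Cross-sectional area A = πD²/4 = π(0.441)²/4 = 0.1527 m²; mean velocity V = Q/A = 0.083/0.1527 = 0.5434 m/s.
Reynolds number Re = ρVD/μ = 1250 · 0.5434 · 0.441 / 0.482 = 621.5.
Re < 2300 → laminar flow, so f = 64/Re = 64/621.5 = 0.103 (the turbulent correlation is not needed).
Darcy-Weisbach: ΔP = f(L/D)(ρV²/2) = 0.103·(774/0.441)·(1250·0.5434²/2) = 0.103·1755·184.5 = 3.336e+04 Pa.
Head loss h_f = ΔP/(ρg) = 3.336e+04/(1250·9.81) = 2.72 m.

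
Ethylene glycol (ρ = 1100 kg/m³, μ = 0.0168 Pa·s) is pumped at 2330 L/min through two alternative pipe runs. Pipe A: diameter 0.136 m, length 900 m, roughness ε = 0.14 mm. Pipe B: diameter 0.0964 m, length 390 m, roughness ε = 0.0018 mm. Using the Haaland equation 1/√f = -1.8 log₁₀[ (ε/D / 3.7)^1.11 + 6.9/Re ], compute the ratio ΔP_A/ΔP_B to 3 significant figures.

Pipe A: V = Q/A = 0.03883/0.01453 = 2.673 m/s; Re = 2.38e+04; ε/D = 0.00103; Haaland → f = 0.02678; ΔP_A = f(L/D)(ρV²/2) = 6.966e+05 Pa.
Pipe B: V = Q/A = 0.03883/0.007299 = 5.321 m/s; Re = 3.358e+04; ε/D = 1.87e-05; Haaland → f = 0.02274; ΔP_B = f(L/D)(ρV²/2) = 1.432e+06 Pa.
ΔP_A/ΔP_B = 6.966e+05/1.432e+06 = 0.486.

ΔP_A/ΔP_B ≈ 0.486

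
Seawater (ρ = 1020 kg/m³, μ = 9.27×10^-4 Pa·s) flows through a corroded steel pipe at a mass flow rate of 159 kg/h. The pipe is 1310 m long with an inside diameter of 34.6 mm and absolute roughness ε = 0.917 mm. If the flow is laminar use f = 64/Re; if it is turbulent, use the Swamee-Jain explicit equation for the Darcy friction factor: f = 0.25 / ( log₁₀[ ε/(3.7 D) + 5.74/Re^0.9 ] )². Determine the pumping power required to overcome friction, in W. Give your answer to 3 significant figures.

ṁ = 159 kg/h = 159/3600 = 0.04417 kg/s.
A = πD²/4 = π(0.0346)²/4 = 0.0009402 m²; mean velocity V = ṁ/(ρA) = 0.04417/(1020 · 0.0009402) = 0.04605 m/s.
Reynolds number Re = ρVD/μ = 1020 · 0.04605 · 0.0346 / 0.000927 = 1753.
Re < 2300 → laminar flow, so f = 64/Re = 64/1753 = 0.0365 (the turbulent correlation is not needed).
Darcy-Weisbach: ΔP = f(L/D)(ρV²/2) = 0.0365·(1310/0.0346)·(1020·0.04605²/2) = 0.0365·3.786e+04·1.082 = 1495 Pa.
Q = ṁ/ρ = 0.04417/1020 = 4.33e-05 m³/s.
Pumping power P = QΔP = 4.33e-05·1495 = 0.06473 W = 0.0647 W.

P ≈ 0.0647 W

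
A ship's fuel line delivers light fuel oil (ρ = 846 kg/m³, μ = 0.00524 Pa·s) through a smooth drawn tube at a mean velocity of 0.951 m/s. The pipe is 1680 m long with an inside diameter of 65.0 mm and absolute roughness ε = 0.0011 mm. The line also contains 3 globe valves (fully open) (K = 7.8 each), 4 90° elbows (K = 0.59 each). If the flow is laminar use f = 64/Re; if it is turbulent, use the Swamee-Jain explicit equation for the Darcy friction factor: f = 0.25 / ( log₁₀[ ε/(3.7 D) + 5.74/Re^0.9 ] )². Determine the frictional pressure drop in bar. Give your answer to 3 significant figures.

ΔP ≈ 3.17 bar

Reynolds number Re = ρVD/μ = 846 · 0.951 · 0.065 / 0.00524 = 9980.
Re > 4000 → turbulent. Relative roughness ε/D = 1.1e-06/0.065 = 1.69e-05. Swamee-Jain: f = 0.25/(log₁₀[1.69e-05/3.7 + 5.74/9980^0.9])² = 0.25/(log₁₀[4.57e-06 + 0.00144])² = 0.25/(-2.839)² = 0.03102.
Total minor-loss coefficient ΣK = 3·7.8 + 4·0.59 = 25.8.
ΔP = [f·L/D + ΣK]·(ρV²/2) = [0.03102·1680/0.065 + 25.8]·(846·0.951²/2) = [801.7 + 25.8]·382.6 = 3.166e+05 Pa.
ΔP = 3.166e+05 Pa = 3.17 bar.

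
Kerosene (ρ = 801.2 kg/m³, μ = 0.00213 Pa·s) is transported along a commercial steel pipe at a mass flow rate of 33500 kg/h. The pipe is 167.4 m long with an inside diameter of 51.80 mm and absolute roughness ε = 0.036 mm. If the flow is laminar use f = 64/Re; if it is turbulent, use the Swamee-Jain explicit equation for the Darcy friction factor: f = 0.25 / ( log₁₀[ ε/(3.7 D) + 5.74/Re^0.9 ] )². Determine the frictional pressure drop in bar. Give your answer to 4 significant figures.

ṁ = 33500 kg/h = 33500/3600 = 9.306 kg/s.
A = πD²/4 = π(0.0518)²/4 = 0.002107 m²; mean velocity V = ṁ/(ρA) = 9.306/(801.2 · 0.002107) = 5.511 m/s.
Reynolds number Re = ρVD/μ = 801.2 · 5.511 · 0.0518 / 0.00213 = 1.074e+05.
Re > 4000 → turbulent. Relative roughness ε/D = 3.6e-05/0.0518 = 0.000695. Swamee-Jain: f = 0.25/(log₁₀[0.000695/3.7 + 5.74/1.074e+05^0.9])² = 0.25/(log₁₀[0.000188 + 0.00017])² = 0.25/(-3.446)² = 0.02105.
Darcy-Weisbach: ΔP = f(L/D)(ρV²/2) = 0.02105·(167.4/0.0518)·(801.2·5.511²/2) = 0.02105·3232·1.217e+04 = 8.278e+05 Pa.
ΔP = 8.278e+05 Pa = 8.278 bar.

ΔP ≈ 8.278 bar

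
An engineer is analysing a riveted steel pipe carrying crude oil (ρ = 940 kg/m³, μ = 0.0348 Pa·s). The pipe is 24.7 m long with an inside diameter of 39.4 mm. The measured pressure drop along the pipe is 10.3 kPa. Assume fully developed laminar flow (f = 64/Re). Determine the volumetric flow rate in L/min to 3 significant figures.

Q ≈ 42.5 L/min

For laminar flow, f = 64/Re with Re = ρVD/μ, so Darcy-Weisbach reduces to ΔP = 32μLV/D². Solving for V: V = ΔP·D²/(32μL) = 1.03e+04·(0.0394)²/(32·0.0348·24.7) = 0.5813 m/s.
Check: Re = ρVD/μ = 940·0.5813·0.0394/0.0348 = 618.7 < 2300, so the laminar assumption holds.
Q = V·A = 0.5813·(π/4·0.0394²) = 0.0007087 m³/s = 42.5 L/min.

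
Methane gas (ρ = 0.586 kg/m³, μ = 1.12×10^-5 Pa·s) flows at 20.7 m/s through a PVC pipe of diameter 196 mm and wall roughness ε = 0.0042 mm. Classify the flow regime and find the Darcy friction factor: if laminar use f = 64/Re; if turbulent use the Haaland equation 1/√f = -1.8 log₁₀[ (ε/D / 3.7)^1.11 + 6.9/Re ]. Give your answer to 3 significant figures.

Re = ρVD/μ = 0.586·20.7·0.196/1.12e-05 = 2.123e+05.
Re > 4000 → turbulent. ε/D = 4.2e-06/0.196 = 2.14e-05; Haaland: 1/√f = -1.8 log₁₀[1.54e-06 + 3.25e-05] = 8.042, so f = 0.01546.

f ≈ 0.0155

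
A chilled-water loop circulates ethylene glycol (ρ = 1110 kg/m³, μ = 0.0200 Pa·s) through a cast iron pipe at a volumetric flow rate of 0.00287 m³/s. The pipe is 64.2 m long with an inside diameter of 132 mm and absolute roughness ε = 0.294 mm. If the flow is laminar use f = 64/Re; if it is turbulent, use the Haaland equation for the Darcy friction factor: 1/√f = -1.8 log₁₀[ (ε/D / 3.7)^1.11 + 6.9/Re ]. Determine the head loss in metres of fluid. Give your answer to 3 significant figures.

h_f ≈ 0.0454 m

Cross-sectional area A = πD²/4 = π(0.132)²/4 = 0.01368 m²; mean velocity V = Q/A = 0.00287/0.01368 = 0.2097 m/s.
Reynolds number Re = ρVD/μ = 1110 · 0.2097 · 0.132 / 0.02 = 1536.
Re < 2300 → laminar flow, so f = 64/Re = 64/1536 = 0.04166 (the turbulent correlation is not needed).
Darcy-Weisbach: ΔP = f(L/D)(ρV²/2) = 0.04166·(64.2/0.132)·(1110·0.2097²/2) = 0.04166·486.4·24.41 = 494.6 Pa.
Head loss h_f = ΔP/(ρg) = 494.6/(1110·9.81) = 0.0454 m.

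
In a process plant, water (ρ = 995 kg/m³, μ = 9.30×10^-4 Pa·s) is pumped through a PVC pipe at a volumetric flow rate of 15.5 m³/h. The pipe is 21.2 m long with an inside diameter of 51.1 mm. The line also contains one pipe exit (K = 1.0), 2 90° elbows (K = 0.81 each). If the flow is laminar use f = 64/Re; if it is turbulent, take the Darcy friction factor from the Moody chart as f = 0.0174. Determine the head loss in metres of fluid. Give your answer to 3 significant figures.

h_f ≈ 2.21 m

Q = 15.5 m³/h = 15.5/3600 = 0.004306 m³/s.
Cross-sectional area A = πD²/4 = π(0.0511)²/4 = 0.002051 m²; mean velocity V = Q/A = 0.004306/0.002051 = 2.099 m/s.
Reynolds number Re = ρVD/μ = 995 · 2.099 · 0.0511 / 0.00093 = 1.148e+05.
Re > 4000 → turbulent; use the Moody-chart value f = 0.0174.
Total minor-loss coefficient ΣK = 1·1 + 2·0.81 = 2.62.
ΔP = [f·L/D + ΣK]·(ρV²/2) = [0.0174·21.2/0.0511 + 2.62]·(995·2.099²/2) = [7.219 + 2.62]·2193 = 2.157e+04 Pa.
Head loss h_f = ΔP/(ρg) = 2.157e+04/(995·9.81) = 2.21 m.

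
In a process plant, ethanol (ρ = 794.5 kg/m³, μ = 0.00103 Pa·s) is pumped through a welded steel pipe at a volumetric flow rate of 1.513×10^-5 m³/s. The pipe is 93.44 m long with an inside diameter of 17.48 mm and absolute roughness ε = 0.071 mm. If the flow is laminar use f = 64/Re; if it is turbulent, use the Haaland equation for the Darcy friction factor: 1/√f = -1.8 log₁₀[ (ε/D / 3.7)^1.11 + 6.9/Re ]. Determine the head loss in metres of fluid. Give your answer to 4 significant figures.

h_f ≈ 0.08153 m

Cross-sectional area A = πD²/4 = π(0.01748)²/4 = 0.00024 m²; mean velocity V = Q/A = 1.513e-05/0.00024 = 0.06305 m/s.
Reynolds number Re = ρVD/μ = 794.5 · 0.06305 · 0.01748 / 0.00103 = 850.1.
Re < 2300 → laminar flow, so f = 64/Re = 64/850.1 = 0.07529 (the turbulent correlation is not needed).
Darcy-Weisbach: ΔP = f(L/D)(ρV²/2) = 0.07529·(93.44/0.01748)·(794.5·0.06305²/2) = 0.07529·5346·1.579 = 635.5 Pa.
Head loss h_f = ΔP/(ρg) = 635.5/(794.5·9.81) = 0.08153 m.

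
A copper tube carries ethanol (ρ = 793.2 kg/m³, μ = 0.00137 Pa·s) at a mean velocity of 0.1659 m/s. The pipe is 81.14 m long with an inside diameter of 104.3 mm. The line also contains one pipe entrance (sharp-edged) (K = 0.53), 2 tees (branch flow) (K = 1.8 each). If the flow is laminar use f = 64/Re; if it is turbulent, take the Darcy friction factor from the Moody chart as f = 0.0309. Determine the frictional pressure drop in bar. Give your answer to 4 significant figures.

Reynolds number Re = ρVD/μ = 793.2 · 0.1659 · 0.1043 / 0.00137 = 1.002e+04.
Re > 4000 → turbulent; use the Moody-chart value f = 0.0309.
Total minor-loss coefficient ΣK = 1·0.53 + 2·1.8 = 4.13.
ΔP = [f·L/D + ΣK]·(ρV²/2) = [0.0309·81.14/0.1043 + 4.13]·(793.2·0.1659²/2) = [24.04 + 4.13]·10.92 = 307.5 Pa.
ΔP = 307.5 Pa = 0.003075 bar.

ΔP ≈ 0.003075 bar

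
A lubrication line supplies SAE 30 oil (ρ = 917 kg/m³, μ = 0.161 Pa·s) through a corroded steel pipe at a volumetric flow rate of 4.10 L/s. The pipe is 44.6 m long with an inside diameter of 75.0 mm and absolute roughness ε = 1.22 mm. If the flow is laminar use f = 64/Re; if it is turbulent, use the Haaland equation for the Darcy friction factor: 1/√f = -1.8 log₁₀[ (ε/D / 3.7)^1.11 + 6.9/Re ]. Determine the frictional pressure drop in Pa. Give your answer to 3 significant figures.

Q = 4.10 L/s = 4.10/1000 = 0.0041 m³/s.
Cross-sectional area A = πD²/4 = π(0.075)²/4 = 0.004418 m²; mean velocity V = Q/A = 0.0041/0.004418 = 0.9281 m/s.
Reynolds number Re = ρVD/μ = 917 · 0.9281 · 0.075 / 0.161 = 396.4.
Re < 2300 → laminar flow, so f = 64/Re = 64/396.4 = 0.1614 (the turbulent correlation is not needed).
Darcy-Weisbach: ΔP = f(L/D)(ρV²/2) = 0.1614·(44.6/0.075)·(917·0.9281²/2) = 0.1614·594.7·394.9 = 3.791e+04 Pa.

ΔP ≈ 37900 Pa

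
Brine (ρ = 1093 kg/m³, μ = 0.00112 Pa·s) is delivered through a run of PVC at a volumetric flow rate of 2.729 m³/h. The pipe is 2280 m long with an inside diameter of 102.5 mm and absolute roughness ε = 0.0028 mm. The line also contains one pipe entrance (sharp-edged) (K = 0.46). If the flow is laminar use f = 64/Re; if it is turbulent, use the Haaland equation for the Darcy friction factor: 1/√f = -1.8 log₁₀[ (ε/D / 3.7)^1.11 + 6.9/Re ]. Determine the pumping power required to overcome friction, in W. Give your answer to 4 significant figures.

P ≈ 2.462 W

Q = 2.729 m³/h = 2.729/3600 = 0.0007581 m³/s.
Cross-sectional area A = πD²/4 = π(0.1025)²/4 = 0.008252 m²; mean velocity V = Q/A = 0.0007581/0.008252 = 0.09187 m/s.
Reynolds number Re = ρVD/μ = 1093 · 0.09187 · 0.1025 / 0.00112 = 9189.
Re > 4000 → turbulent. Relative roughness ε/D = 2.8e-06/0.1025 = 2.73e-05. Haaland: 1/√f = -1.8 log₁₀[(2.73e-05/3.7)^1.11 + 6.9/9189] = -1.8 log₁₀[2.01e-06 + 0.000751] = 5.622, so f = 0.03164.
Total minor-loss coefficient ΣK = 1·0.46 = 0.46.
ΔP = [f·L/D + ΣK]·(ρV²/2) = [0.03164·2280/0.1025 + 0.46]·(1093·0.09187²/2) = [703.8 + 0.46]·4.612 = 3248 Pa.
Pumping power P = QΔP = 0.0007581·3248 = 2.4623 W = 2.462 W.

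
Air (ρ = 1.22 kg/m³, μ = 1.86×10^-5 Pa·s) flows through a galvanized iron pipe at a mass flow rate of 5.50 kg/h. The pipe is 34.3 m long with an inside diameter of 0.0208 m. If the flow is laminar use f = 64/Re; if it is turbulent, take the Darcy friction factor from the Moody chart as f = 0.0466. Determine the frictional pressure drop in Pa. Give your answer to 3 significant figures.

ΔP ≈ 637 Pa

ṁ = 5.50 kg/h = 5.50/3600 = 0.001528 kg/s.
A = πD²/4 = π(0.0208)²/4 = 0.0003398 m²; mean velocity V = ṁ/(ρA) = 0.001528/(1.22 · 0.0003398) = 3.685 m/s.
Reynolds number Re = ρVD/μ = 1.22 · 3.685 · 0.0208 / 1.86e-05 = 5028.
Re > 4000 → turbulent; use the Moody-chart value f = 0.0466.
Darcy-Weisbach: ΔP = f(L/D)(ρV²/2) = 0.0466·(34.3/0.0208)·(1.22·3.685²/2) = 0.0466·1649·8.285 = 636.7 Pa.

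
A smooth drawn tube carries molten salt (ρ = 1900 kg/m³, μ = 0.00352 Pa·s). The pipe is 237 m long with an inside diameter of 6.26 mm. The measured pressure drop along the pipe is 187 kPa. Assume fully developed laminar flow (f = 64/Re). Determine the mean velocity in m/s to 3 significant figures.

For laminar flow, f = 64/Re with Re = ρVD/μ, so Darcy-Weisbach reduces to ΔP = 32μLV/D². Solving for V: V = ΔP·D²/(32μL) = 1.87e+05·(0.00626)²/(32·0.00352·237) = 0.2745 m/s.
Check: Re = ρVD/μ = 1900·0.2745·0.00626/0.00352 = 927.5 < 2300, so the laminar assumption holds.

V ≈ 0.275 m/s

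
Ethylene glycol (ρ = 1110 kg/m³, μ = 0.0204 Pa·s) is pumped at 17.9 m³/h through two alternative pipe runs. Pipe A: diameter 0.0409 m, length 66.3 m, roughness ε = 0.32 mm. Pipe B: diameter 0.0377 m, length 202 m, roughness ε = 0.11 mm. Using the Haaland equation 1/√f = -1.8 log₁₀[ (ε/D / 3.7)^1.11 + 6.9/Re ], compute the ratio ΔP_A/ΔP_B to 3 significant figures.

Pipe A: V = Q/A = 0.004972/0.001314 = 3.785 m/s; Re = 8422; ε/D = 0.00782; Haaland → f = 0.04163; ΔP_A = f(L/D)(ρV²/2) = 5.365e+05 Pa.
Pipe B: V = Q/A = 0.004972/0.001116 = 4.454 m/s; Re = 9137; ε/D = 0.00292; Haaland → f = 0.0354; ΔP_B = f(L/D)(ρV²/2) = 2.088e+06 Pa.
ΔP_A/ΔP_B = 5.365e+05/2.088e+06 = 0.257.

ΔP_A/ΔP_B ≈ 0.257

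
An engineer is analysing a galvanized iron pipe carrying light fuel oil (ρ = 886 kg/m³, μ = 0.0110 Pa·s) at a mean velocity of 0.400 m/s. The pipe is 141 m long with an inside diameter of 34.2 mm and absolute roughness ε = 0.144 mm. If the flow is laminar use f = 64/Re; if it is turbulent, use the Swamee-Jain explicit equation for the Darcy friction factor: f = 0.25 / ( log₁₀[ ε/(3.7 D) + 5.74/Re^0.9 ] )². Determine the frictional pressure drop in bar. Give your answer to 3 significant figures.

Reynolds number Re = ρVD/μ = 886 · 0.4 · 0.0342 / 0.011 = 1102.
Re < 2300 → laminar flow, so f = 64/Re = 64/1102 = 0.05808 (the turbulent correlation is not needed).
Darcy-Weisbach: ΔP = f(L/D)(ρV²/2) = 0.05808·(141/0.0342)·(886·0.4²/2) = 0.05808·4123·70.88 = 1.697e+04 Pa.
ΔP = 1.697e+04 Pa = 0.170 bar.

ΔP ≈ 0.170 bar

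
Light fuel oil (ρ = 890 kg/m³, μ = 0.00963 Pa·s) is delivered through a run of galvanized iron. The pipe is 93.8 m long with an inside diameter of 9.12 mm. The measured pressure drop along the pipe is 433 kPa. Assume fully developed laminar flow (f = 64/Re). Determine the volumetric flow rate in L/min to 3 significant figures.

Q ≈ 4.88 L/min

For laminar flow, f = 64/Re with Re = ρVD/μ, so Darcy-Weisbach reduces to ΔP = 32μLV/D². Solving for V: V = ΔP·D²/(32μL) = 4.33e+05·(0.00912)²/(32·0.00963·93.8) = 1.246 m/s.
Check: Re = ρVD/μ = 890·1.246·0.00912/0.00963 = 1050 < 2300, so the laminar assumption holds.
Q = V·A = 1.246·(π/4·0.00912²) = 8.139e-05 m³/s = 4.88 L/min.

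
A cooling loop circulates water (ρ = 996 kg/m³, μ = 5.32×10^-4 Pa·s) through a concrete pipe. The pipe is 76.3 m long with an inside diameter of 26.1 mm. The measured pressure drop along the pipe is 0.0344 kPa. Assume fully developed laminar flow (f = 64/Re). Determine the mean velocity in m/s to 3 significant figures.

For laminar flow, f = 64/Re with Re = ρVD/μ, so Darcy-Weisbach reduces to ΔP = 32μLV/D². Solving for V: V = ΔP·D²/(32μL) = 34.4·(0.0261)²/(32·0.000532·76.3) = 0.01804 m/s.
Check: Re = ρVD/μ = 996·0.01804·0.0261/0.000532 = 881.5 < 2300, so the laminar assumption holds.

V ≈ 0.0180 m/s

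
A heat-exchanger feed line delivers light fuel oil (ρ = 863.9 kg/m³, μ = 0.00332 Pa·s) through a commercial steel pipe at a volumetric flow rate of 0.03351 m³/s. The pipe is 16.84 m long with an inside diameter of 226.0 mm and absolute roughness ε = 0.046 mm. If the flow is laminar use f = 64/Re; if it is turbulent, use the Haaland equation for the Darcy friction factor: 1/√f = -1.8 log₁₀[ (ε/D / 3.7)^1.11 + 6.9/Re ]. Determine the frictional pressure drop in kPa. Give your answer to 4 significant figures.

ΔP ≈ 0.4805 kPa

Cross-sectional area A = πD²/4 = π(0.226)²/4 = 0.04011 m²; mean velocity V = Q/A = 0.03351/0.04011 = 0.8353 m/s.
Reynolds number Re = ρVD/μ = 863.9 · 0.8353 · 0.226 / 0.00332 = 4.912e+04.
Re > 4000 → turbulent. Relative roughness ε/D = 4.6e-05/0.226 = 0.000204. Haaland: 1/√f = -1.8 log₁₀[(0.000204/3.7)^1.11 + 6.9/4.912e+04] = -1.8 log₁₀[1.87e-05 + 0.00014] = 6.837, so f = 0.02139.
Darcy-Weisbach: ΔP = f(L/D)(ρV²/2) = 0.02139·(16.84/0.226)·(863.9·0.8353²/2) = 0.02139·74.51·301.4 = 480.5 Pa.
ΔP = 480.5 Pa = 0.4805 kPa.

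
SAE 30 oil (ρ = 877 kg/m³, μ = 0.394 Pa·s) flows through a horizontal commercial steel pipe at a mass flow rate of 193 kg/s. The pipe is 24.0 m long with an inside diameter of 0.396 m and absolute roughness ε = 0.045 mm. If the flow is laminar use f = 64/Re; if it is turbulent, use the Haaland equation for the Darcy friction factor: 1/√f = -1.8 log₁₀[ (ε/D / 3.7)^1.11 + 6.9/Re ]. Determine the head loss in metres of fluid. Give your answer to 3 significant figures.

h_f ≈ 0.401 m

A = πD²/4 = π(0.396)²/4 = 0.1232 m²; mean velocity V = ṁ/(ρA) = 193/(877 · 0.1232) = 1.787 m/s.
Reynolds number Re = ρVD/μ = 877 · 1.787 · 0.396 / 0.394 = 1575.
Re < 2300 → laminar flow, so f = 64/Re = 64/1575 = 0.04064 (the turbulent correlation is not needed).
Darcy-Weisbach: ΔP = f(L/D)(ρV²/2) = 0.04064·(24/0.396)·(877·1.787²/2) = 0.04064·60.61·1400 = 3448 Pa.
Head loss h_f = ΔP/(ρg) = 3448/(877·9.81) = 0.401 m.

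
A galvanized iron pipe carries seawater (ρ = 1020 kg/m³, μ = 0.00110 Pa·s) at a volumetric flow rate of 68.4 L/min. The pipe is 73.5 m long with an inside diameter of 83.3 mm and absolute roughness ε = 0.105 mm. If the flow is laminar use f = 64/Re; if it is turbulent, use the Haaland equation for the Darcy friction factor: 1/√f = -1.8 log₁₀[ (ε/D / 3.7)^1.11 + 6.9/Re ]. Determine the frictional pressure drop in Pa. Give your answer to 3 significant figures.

Q = 68.4 L/min = 68.4/60000 = 0.00114 m³/s.
Cross-sectional area A = πD²/4 = π(0.0833)²/4 = 0.00545 m²; mean velocity V = Q/A = 0.00114/0.00545 = 0.2092 m/s.
Reynolds number Re = ρVD/μ = 1020 · 0.2092 · 0.0833 / 0.0011 = 1.616e+04.
Re > 4000 → turbulent. Relative roughness ε/D = 0.000105/0.0833 = 0.00126. Haaland: 1/√f = -1.8 log₁₀[(0.00126/3.7)^1.11 + 6.9/1.616e+04] = -1.8 log₁₀[0.000142 + 0.000427] = 5.841, so f = 0.02931.
Darcy-Weisbach: ΔP = f(L/D)(ρV²/2) = 0.02931·(73.5/0.0833)·(1020·0.2092²/2) = 0.02931·882.4·22.32 = 577.1 Pa.

ΔP ≈ 577 Pa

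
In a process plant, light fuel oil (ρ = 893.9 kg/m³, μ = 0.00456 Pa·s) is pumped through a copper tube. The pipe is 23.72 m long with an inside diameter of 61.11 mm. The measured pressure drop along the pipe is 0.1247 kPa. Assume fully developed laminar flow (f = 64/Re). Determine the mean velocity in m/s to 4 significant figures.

V ≈ 0.1345 m/s

For laminar flow, f = 64/Re with Re = ρVD/μ, so Darcy-Weisbach reduces to ΔP = 32μLV/D². Solving for V: V = ΔP·D²/(32μL) = 124.7·(0.06111)²/(32·0.00456·23.72) = 0.1345 m/s.
Check: Re = ρVD/μ = 893.9·0.1345·0.06111/0.00456 = 1612 < 2300, so the laminar assumption holds.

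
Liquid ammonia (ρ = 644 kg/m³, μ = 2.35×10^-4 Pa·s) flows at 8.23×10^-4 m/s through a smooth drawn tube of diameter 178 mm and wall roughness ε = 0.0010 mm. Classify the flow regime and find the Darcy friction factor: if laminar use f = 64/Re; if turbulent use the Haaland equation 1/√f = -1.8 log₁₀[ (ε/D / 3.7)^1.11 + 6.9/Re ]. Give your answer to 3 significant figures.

f ≈ 0.159

Re = ρVD/μ = 644·0.000823·0.178/0.000235 = 401.5.
Re < 2300 → laminar, so f = 64/Re = 0.1594 (roughness is irrelevant in laminar flow).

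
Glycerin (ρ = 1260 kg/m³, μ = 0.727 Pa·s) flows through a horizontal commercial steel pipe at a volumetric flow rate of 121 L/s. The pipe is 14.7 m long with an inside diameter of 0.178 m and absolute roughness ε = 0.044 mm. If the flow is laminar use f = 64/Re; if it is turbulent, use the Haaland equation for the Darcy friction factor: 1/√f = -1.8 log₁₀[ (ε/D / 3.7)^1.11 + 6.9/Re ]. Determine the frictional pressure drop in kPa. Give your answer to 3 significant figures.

Q = 121 L/s = 121/1000 = 0.121 m³/s.
Cross-sectional area A = πD²/4 = π(0.178)²/4 = 0.02488 m²; mean velocity V = Q/A = 0.121/0.02488 = 4.862 m/s.
Reynolds number Re = ρVD/μ = 1260 · 4.862 · 0.178 / 0.727 = 1500.
Re < 2300 → laminar flow, so f = 64/Re = 64/1500 = 0.04266 (the turbulent correlation is not needed).
Darcy-Weisbach: ΔP = f(L/D)(ρV²/2) = 0.04266·(14.7/0.178)·(1260·4.862²/2) = 0.04266·82.58·1.49e+04 = 5.248e+04 Pa.
ΔP = 5.248e+04 Pa = 52.5 kPa.

ΔP ≈ 52.5 kPa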